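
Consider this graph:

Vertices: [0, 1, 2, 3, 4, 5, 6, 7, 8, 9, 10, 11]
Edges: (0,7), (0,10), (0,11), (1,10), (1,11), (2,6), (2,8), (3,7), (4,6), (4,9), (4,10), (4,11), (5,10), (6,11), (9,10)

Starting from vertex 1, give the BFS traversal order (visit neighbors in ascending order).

BFS from vertex 1 (neighbors processed in ascending order):
Visit order: 1, 10, 11, 0, 4, 5, 9, 6, 7, 2, 3, 8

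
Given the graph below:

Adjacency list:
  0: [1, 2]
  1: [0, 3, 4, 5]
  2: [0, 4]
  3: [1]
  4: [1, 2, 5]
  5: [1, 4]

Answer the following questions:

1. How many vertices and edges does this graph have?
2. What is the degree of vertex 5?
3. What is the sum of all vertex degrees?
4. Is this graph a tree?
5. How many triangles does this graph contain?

Count: 6 vertices, 7 edges.
Vertex 5 has neighbors [1, 4], degree = 2.
Handshaking lemma: 2 * 7 = 14.
A tree on 6 vertices has 5 edges. This graph has 7 edges (2 extra). Not a tree.
Number of triangles = 1.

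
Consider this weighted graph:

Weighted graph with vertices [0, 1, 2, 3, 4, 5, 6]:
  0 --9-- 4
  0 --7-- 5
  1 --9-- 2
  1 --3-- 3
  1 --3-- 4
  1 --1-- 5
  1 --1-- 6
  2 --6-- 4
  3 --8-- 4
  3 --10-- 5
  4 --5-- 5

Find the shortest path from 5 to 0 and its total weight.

Using Dijkstra's algorithm from vertex 5:
Shortest path: 5 -> 0
Total weight: 7 = 7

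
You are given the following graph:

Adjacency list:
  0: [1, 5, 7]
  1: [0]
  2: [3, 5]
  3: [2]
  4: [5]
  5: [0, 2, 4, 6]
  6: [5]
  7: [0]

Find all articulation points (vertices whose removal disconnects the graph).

An articulation point is a vertex whose removal disconnects the graph.
Articulation points: [0, 2, 5]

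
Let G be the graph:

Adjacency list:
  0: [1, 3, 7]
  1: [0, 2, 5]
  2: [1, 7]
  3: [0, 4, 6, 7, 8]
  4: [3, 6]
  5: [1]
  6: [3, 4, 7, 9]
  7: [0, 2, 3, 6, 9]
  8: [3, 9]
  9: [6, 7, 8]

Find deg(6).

Vertex 6 has neighbors [3, 4, 7, 9], so deg(6) = 4.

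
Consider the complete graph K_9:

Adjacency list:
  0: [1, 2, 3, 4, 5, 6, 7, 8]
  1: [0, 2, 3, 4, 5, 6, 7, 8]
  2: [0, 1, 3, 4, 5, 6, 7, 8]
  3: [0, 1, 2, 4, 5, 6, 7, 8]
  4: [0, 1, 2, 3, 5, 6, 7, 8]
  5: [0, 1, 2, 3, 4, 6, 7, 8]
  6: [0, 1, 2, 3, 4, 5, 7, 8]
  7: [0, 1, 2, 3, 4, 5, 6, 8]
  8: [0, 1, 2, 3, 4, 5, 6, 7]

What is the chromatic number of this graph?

In K_9, every vertex is adjacent to every other vertex.
Each vertex needs a unique color.
Chromatic number = 9.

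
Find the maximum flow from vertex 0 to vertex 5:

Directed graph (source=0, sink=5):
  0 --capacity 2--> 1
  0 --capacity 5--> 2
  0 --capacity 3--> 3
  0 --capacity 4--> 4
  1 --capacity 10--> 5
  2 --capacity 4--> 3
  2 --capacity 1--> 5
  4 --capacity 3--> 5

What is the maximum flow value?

Computing max flow:
  Flow on (0->1): 2/2
  Flow on (0->2): 1/5
  Flow on (0->4): 3/4
  Flow on (1->5): 2/10
  Flow on (2->5): 1/1
  Flow on (4->5): 3/3
Maximum flow = 6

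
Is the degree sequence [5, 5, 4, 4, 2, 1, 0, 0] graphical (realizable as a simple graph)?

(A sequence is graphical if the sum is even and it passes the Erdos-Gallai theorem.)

Sum of degrees = 21. Sum is odd, so the sequence is NOT graphical.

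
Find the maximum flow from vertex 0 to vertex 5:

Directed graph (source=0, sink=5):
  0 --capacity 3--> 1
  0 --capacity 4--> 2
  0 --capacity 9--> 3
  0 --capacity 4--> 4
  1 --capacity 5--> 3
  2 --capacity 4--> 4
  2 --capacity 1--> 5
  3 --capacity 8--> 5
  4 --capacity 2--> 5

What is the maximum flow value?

Computing max flow:
  Flow on (0->2): 1/4
  Flow on (0->3): 8/9
  Flow on (0->4): 2/4
  Flow on (2->5): 1/1
  Flow on (3->5): 8/8
  Flow on (4->5): 2/2
Maximum flow = 11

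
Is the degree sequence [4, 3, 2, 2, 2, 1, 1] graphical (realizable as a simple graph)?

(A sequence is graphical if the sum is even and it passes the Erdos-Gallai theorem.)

Sum of degrees = 15. Sum is odd, so the sequence is NOT graphical.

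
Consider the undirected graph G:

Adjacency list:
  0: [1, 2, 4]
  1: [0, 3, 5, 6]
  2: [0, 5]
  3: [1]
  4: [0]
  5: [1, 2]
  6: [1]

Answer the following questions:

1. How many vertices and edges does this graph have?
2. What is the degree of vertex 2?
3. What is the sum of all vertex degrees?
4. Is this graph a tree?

Count: 7 vertices, 7 edges.
Vertex 2 has neighbors [0, 5], degree = 2.
Handshaking lemma: 2 * 7 = 14.
A tree on 7 vertices has 6 edges. This graph has 7 edges (1 extra). Not a tree.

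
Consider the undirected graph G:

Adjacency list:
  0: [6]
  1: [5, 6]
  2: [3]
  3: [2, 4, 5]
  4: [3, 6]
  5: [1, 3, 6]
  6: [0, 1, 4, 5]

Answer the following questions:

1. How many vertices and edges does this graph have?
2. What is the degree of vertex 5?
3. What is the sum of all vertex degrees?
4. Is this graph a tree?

Count: 7 vertices, 8 edges.
Vertex 5 has neighbors [1, 3, 6], degree = 3.
Handshaking lemma: 2 * 8 = 16.
A tree on 7 vertices has 6 edges. This graph has 8 edges (2 extra). Not a tree.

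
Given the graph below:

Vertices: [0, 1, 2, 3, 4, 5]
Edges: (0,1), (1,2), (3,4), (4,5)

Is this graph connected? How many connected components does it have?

Checking connectivity: the graph has 2 connected component(s).
Components: [[0, 1, 2], [3, 4, 5]]. The graph is NOT connected.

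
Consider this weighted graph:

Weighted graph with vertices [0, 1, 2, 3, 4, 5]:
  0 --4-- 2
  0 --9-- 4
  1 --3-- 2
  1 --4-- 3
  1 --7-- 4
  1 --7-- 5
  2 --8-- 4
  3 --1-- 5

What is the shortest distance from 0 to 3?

Using Dijkstra's algorithm from vertex 0:
Shortest path: 0 -> 2 -> 1 -> 3
Total weight: 4 + 3 + 4 = 11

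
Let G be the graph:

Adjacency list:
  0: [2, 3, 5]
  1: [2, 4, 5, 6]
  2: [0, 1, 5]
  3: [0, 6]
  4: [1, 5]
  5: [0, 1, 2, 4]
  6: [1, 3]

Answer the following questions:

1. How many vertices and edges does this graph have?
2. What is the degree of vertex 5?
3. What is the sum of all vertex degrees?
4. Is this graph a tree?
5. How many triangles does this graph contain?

Count: 7 vertices, 10 edges.
Vertex 5 has neighbors [0, 1, 2, 4], degree = 4.
Handshaking lemma: 2 * 10 = 20.
A tree on 7 vertices has 6 edges. This graph has 10 edges (4 extra). Not a tree.
Number of triangles = 3.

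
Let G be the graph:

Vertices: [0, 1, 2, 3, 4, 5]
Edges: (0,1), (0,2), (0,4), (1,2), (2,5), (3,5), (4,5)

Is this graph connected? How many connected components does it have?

Checking connectivity: the graph has 1 connected component(s).
All vertices are reachable from each other. The graph IS connected.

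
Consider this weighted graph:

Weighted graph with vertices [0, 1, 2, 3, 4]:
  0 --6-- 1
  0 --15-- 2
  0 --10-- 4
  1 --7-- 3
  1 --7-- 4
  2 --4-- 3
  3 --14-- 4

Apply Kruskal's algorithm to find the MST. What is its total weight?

Applying Kruskal's algorithm (sort edges by weight, add if no cycle):
  Add (2,3) w=4
  Add (0,1) w=6
  Add (1,3) w=7
  Add (1,4) w=7
  Skip (0,4) w=10 (creates cycle)
  Skip (3,4) w=14 (creates cycle)
  Skip (0,2) w=15 (creates cycle)
MST weight = 24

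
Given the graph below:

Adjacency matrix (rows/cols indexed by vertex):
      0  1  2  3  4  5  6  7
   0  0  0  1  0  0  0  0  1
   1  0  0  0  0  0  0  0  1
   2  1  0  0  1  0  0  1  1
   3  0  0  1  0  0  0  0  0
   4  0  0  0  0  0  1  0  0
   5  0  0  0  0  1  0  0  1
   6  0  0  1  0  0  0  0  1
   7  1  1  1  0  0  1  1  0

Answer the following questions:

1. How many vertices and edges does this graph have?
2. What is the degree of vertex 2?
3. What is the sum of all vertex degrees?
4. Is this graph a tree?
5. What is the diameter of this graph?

Count: 8 vertices, 9 edges.
Vertex 2 has neighbors [0, 3, 6, 7], degree = 4.
Handshaking lemma: 2 * 9 = 18.
A tree on 8 vertices has 7 edges. This graph has 9 edges (2 extra). Not a tree.
Diameter (longest shortest path) = 4.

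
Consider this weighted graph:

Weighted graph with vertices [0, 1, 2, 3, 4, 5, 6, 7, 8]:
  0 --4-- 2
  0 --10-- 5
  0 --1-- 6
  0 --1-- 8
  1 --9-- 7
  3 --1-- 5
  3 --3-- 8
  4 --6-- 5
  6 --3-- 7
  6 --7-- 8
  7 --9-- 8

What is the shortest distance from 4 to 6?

Using Dijkstra's algorithm from vertex 4:
Shortest path: 4 -> 5 -> 3 -> 8 -> 0 -> 6
Total weight: 6 + 1 + 3 + 1 + 1 = 12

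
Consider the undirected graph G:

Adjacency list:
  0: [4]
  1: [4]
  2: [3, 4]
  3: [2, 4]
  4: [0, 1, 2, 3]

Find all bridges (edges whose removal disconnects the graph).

A bridge is an edge whose removal increases the number of connected components.
Bridges found: (0,4), (1,4)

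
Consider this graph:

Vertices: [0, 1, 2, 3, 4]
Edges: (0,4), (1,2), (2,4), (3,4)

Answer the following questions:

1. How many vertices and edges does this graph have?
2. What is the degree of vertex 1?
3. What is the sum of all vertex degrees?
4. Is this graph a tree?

Count: 5 vertices, 4 edges.
Vertex 1 has neighbors [2], degree = 1.
Handshaking lemma: 2 * 4 = 8.
A graph is a tree iff it is connected and has exactly n-1 edges. This graph is connected (all 5 vertices in one component) and has 5-1 = 4 edges. It is a tree.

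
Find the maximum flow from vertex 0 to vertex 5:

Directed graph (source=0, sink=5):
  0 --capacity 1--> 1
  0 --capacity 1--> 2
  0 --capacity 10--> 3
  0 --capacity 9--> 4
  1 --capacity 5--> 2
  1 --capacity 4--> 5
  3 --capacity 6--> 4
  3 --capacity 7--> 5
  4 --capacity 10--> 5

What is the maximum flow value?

Computing max flow:
  Flow on (0->1): 1/1
  Flow on (0->3): 10/10
  Flow on (0->4): 7/9
  Flow on (1->5): 1/4
  Flow on (3->4): 3/6
  Flow on (3->5): 7/7
  Flow on (4->5): 10/10
Maximum flow = 18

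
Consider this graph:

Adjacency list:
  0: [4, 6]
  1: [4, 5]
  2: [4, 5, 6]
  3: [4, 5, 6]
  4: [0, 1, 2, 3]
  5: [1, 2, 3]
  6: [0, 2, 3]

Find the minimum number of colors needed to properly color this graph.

The graph has a maximum clique of size 2 (lower bound on chromatic number).
A valid 2-coloring: {0: 1, 1: 1, 2: 1, 3: 1, 4: 0, 5: 0, 6: 0}.
Chromatic number = 2.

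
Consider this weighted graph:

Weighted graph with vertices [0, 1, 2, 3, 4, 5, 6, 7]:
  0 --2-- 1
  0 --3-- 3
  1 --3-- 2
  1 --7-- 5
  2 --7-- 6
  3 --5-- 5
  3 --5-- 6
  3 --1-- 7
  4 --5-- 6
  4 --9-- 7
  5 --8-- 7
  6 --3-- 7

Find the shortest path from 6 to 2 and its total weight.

Using Dijkstra's algorithm from vertex 6:
Shortest path: 6 -> 2
Total weight: 7 = 7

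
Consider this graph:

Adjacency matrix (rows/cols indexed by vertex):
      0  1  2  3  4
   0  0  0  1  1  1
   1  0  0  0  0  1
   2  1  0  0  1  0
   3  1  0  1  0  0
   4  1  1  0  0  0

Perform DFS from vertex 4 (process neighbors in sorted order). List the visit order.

DFS from vertex 4 (neighbors processed in ascending order):
Visit order: 4, 0, 2, 3, 1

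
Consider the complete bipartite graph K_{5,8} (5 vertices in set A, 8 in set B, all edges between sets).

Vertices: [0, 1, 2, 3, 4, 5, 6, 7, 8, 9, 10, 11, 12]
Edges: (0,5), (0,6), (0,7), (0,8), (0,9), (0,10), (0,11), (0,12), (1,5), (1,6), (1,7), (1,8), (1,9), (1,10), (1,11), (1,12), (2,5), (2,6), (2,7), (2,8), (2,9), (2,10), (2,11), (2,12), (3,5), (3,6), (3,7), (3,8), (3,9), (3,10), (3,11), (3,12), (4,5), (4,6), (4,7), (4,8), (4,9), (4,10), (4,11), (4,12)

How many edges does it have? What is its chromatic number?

K_{5,8} has 5 * 8 = 40 edges.
Bipartite graphs have chromatic number 2 (color each partition differently).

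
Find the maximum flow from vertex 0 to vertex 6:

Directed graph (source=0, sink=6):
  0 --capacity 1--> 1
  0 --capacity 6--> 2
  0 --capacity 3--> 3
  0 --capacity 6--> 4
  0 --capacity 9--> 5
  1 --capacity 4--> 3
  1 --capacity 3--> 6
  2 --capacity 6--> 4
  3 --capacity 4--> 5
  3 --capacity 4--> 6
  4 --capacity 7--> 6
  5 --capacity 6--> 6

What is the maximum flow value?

Computing max flow:
  Flow on (0->1): 1/1
  Flow on (0->2): 6/6
  Flow on (0->3): 3/3
  Flow on (0->4): 1/6
  Flow on (0->5): 6/9
  Flow on (1->6): 1/3
  Flow on (2->4): 6/6
  Flow on (3->6): 3/4
  Flow on (4->6): 7/7
  Flow on (5->6): 6/6
Maximum flow = 17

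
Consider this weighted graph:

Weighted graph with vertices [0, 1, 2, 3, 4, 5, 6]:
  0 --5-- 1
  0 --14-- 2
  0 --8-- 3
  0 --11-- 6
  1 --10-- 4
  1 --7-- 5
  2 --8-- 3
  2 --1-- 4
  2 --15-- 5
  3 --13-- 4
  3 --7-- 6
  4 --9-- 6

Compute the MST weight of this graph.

Applying Kruskal's algorithm (sort edges by weight, add if no cycle):
  Add (2,4) w=1
  Add (0,1) w=5
  Add (1,5) w=7
  Add (3,6) w=7
  Add (0,3) w=8
  Add (2,3) w=8
  Skip (4,6) w=9 (creates cycle)
  Skip (1,4) w=10 (creates cycle)
  Skip (0,6) w=11 (creates cycle)
  Skip (3,4) w=13 (creates cycle)
  Skip (0,2) w=14 (creates cycle)
  Skip (2,5) w=15 (creates cycle)
MST weight = 36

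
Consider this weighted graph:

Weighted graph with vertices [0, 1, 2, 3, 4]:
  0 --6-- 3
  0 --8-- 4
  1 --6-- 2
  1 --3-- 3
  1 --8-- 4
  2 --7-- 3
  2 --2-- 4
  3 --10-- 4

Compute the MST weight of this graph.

Applying Kruskal's algorithm (sort edges by weight, add if no cycle):
  Add (2,4) w=2
  Add (1,3) w=3
  Add (0,3) w=6
  Add (1,2) w=6
  Skip (2,3) w=7 (creates cycle)
  Skip (0,4) w=8 (creates cycle)
  Skip (1,4) w=8 (creates cycle)
  Skip (3,4) w=10 (creates cycle)
MST weight = 17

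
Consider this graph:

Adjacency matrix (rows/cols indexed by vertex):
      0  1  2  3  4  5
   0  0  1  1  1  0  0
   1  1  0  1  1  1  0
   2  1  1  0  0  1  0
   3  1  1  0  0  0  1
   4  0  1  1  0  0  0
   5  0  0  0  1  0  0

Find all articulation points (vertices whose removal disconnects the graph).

An articulation point is a vertex whose removal disconnects the graph.
Articulation points: [3]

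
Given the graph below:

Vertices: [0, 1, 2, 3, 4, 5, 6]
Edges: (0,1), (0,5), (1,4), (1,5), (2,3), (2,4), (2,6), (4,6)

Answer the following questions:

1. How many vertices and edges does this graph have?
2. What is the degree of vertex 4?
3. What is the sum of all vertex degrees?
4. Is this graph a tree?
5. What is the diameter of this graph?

Count: 7 vertices, 8 edges.
Vertex 4 has neighbors [1, 2, 6], degree = 3.
Handshaking lemma: 2 * 8 = 16.
A tree on 7 vertices has 6 edges. This graph has 8 edges (2 extra). Not a tree.
Diameter (longest shortest path) = 4.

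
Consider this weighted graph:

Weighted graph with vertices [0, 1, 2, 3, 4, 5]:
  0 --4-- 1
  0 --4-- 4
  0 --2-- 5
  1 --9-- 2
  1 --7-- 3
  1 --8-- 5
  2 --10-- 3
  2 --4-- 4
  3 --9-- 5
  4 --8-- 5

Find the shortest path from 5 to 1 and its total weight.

Using Dijkstra's algorithm from vertex 5:
Shortest path: 5 -> 0 -> 1
Total weight: 2 + 4 = 6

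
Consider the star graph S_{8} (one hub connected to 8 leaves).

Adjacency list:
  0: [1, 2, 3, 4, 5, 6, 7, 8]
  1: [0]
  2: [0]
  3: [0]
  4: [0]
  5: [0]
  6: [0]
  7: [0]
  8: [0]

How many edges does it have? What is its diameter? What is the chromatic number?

Star graph S_{8}: the hub connects to all 8 leaves.
Edges = 8.
Diameter = 2 (any leaf to hub is 1, leaf to leaf through hub is 2).
Star graphs are bipartite (hub vs leaves), so chromatic number = 2.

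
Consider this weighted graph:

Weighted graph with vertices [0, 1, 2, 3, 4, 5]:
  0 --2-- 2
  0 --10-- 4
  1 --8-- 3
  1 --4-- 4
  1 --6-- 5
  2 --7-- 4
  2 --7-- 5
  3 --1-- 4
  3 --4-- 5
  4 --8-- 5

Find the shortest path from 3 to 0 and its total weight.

Using Dijkstra's algorithm from vertex 3:
Shortest path: 3 -> 4 -> 2 -> 0
Total weight: 1 + 7 + 2 = 10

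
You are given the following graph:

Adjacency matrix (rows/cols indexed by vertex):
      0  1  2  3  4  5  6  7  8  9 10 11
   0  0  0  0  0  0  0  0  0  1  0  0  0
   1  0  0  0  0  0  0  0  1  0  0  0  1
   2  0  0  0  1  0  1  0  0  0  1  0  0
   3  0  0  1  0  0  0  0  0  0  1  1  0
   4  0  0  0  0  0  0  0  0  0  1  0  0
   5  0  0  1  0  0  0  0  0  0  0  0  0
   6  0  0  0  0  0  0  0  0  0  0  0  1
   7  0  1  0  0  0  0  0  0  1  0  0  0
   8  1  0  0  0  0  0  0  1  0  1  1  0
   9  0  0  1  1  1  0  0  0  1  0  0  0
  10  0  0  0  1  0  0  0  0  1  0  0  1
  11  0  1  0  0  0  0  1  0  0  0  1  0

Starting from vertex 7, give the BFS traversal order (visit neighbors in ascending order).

BFS from vertex 7 (neighbors processed in ascending order):
Visit order: 7, 1, 8, 11, 0, 9, 10, 6, 2, 3, 4, 5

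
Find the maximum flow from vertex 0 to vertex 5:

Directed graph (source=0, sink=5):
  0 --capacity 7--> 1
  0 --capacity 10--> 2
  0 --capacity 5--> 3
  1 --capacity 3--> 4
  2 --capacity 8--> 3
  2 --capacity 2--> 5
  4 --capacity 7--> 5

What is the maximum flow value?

Computing max flow:
  Flow on (0->1): 3/7
  Flow on (0->2): 2/10
  Flow on (1->4): 3/3
  Flow on (2->5): 2/2
  Flow on (4->5): 3/7
Maximum flow = 5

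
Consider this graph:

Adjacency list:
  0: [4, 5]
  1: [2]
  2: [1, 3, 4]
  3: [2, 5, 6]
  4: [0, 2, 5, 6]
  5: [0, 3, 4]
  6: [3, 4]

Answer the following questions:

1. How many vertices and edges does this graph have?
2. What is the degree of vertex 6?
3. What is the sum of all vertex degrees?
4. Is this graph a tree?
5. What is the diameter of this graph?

Count: 7 vertices, 9 edges.
Vertex 6 has neighbors [3, 4], degree = 2.
Handshaking lemma: 2 * 9 = 18.
A tree on 7 vertices has 6 edges. This graph has 9 edges (3 extra). Not a tree.
Diameter (longest shortest path) = 3.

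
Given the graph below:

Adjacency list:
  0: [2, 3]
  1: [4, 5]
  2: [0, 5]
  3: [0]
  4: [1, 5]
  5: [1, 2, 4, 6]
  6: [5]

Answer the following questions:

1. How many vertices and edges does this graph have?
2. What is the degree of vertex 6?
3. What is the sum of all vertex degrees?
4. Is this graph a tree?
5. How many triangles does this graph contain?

Count: 7 vertices, 7 edges.
Vertex 6 has neighbors [5], degree = 1.
Handshaking lemma: 2 * 7 = 14.
A tree on 7 vertices has 6 edges. This graph has 7 edges (1 extra). Not a tree.
Number of triangles = 1.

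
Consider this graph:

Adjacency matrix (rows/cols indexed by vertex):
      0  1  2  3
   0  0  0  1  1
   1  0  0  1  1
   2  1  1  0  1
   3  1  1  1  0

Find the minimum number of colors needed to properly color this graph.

The graph has a maximum clique of size 3 (lower bound on chromatic number).
A valid 3-coloring: {0: 2, 1: 2, 2: 0, 3: 1}.
Chromatic number = 3.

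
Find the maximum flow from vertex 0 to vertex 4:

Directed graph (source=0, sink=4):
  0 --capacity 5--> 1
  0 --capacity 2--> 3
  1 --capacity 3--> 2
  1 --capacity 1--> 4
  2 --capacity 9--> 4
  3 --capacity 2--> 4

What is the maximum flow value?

Computing max flow:
  Flow on (0->1): 4/5
  Flow on (0->3): 2/2
  Flow on (1->2): 3/3
  Flow on (1->4): 1/1
  Flow on (2->4): 3/9
  Flow on (3->4): 2/2
Maximum flow = 6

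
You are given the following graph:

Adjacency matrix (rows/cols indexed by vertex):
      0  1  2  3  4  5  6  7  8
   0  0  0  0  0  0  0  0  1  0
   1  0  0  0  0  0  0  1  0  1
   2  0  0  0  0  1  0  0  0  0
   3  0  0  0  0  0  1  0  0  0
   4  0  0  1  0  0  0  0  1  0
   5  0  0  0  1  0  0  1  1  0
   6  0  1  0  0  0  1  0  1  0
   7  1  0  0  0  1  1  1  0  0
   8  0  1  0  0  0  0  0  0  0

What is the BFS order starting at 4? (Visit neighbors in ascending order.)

BFS from vertex 4 (neighbors processed in ascending order):
Visit order: 4, 2, 7, 0, 5, 6, 3, 1, 8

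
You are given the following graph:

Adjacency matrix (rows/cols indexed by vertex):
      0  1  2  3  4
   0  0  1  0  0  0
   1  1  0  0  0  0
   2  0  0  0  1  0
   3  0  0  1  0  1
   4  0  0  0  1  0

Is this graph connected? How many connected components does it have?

Checking connectivity: the graph has 2 connected component(s).
Components: [[0, 1], [2, 3, 4]]. The graph is NOT connected.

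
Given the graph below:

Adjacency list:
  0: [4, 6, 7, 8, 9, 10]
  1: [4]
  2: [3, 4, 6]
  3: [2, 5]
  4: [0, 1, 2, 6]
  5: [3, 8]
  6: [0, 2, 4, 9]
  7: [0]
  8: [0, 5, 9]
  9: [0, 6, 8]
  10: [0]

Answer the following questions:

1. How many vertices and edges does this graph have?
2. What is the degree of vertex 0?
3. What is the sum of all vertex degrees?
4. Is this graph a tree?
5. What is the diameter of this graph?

Count: 11 vertices, 15 edges.
Vertex 0 has neighbors [4, 6, 7, 8, 9, 10], degree = 6.
Handshaking lemma: 2 * 15 = 30.
A tree on 11 vertices has 10 edges. This graph has 15 edges (5 extra). Not a tree.
Diameter (longest shortest path) = 4.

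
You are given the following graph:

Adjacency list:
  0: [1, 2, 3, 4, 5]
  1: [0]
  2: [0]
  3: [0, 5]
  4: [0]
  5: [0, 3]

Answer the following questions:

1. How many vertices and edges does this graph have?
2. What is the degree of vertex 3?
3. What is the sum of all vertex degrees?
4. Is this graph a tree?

Count: 6 vertices, 6 edges.
Vertex 3 has neighbors [0, 5], degree = 2.
Handshaking lemma: 2 * 6 = 12.
A tree on 6 vertices has 5 edges. This graph has 6 edges (1 extra). Not a tree.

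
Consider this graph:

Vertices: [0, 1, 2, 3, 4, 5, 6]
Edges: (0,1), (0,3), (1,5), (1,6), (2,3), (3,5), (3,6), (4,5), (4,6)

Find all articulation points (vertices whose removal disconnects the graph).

An articulation point is a vertex whose removal disconnects the graph.
Articulation points: [3]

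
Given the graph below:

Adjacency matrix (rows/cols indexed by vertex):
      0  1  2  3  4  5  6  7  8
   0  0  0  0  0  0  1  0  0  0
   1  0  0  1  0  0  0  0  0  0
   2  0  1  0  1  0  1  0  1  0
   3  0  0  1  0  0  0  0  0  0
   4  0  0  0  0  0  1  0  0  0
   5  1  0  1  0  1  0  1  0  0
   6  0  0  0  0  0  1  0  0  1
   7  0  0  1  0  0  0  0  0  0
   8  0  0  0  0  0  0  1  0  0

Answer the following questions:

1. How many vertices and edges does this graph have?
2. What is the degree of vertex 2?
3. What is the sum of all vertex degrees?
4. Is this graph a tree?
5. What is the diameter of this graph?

Count: 9 vertices, 8 edges.
Vertex 2 has neighbors [1, 3, 5, 7], degree = 4.
Handshaking lemma: 2 * 8 = 16.
A graph is a tree iff it is connected and has exactly n-1 edges. This graph is connected (all 9 vertices in one component) and has 9-1 = 8 edges. It is a tree.
Diameter (longest shortest path) = 4.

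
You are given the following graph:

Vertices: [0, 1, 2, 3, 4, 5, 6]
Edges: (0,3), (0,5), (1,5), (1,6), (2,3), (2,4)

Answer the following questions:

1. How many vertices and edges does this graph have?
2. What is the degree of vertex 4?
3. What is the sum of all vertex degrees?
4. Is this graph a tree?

Count: 7 vertices, 6 edges.
Vertex 4 has neighbors [2], degree = 1.
Handshaking lemma: 2 * 6 = 12.
A graph is a tree iff it is connected and has exactly n-1 edges. This graph is connected (all 7 vertices in one component) and has 7-1 = 6 edges. It is a tree.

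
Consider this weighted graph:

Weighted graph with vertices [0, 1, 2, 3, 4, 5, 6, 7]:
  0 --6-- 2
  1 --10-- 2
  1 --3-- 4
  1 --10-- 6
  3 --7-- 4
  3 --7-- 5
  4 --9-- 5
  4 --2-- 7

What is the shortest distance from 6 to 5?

Using Dijkstra's algorithm from vertex 6:
Shortest path: 6 -> 1 -> 4 -> 5
Total weight: 10 + 3 + 9 = 22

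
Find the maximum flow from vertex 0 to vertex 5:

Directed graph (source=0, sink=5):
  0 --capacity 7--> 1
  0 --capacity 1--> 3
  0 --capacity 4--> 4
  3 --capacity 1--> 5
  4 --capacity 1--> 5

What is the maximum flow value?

Computing max flow:
  Flow on (0->3): 1/1
  Flow on (0->4): 1/4
  Flow on (3->5): 1/1
  Flow on (4->5): 1/1
Maximum flow = 2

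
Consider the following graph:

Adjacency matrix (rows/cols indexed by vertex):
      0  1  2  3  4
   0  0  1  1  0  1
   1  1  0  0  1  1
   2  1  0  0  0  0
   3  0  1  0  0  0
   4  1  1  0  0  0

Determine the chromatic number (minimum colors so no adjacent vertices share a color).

The graph has a maximum clique of size 3 (lower bound on chromatic number).
A valid 3-coloring: {0: 0, 1: 1, 2: 1, 3: 0, 4: 2}.
Chromatic number = 3.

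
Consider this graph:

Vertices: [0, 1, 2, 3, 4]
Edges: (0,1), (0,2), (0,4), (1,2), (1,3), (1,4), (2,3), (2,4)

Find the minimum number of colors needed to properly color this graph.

The graph has a maximum clique of size 4 (lower bound on chromatic number).
A valid 4-coloring: {0: 2, 1: 0, 2: 1, 3: 2, 4: 3}.
Chromatic number = 4.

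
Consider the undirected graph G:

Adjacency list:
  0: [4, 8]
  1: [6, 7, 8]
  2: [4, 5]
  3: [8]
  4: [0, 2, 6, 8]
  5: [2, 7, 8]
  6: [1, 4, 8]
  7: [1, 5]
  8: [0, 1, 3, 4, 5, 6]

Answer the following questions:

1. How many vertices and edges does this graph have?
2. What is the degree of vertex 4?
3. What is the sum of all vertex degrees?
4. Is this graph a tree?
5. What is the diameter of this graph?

Count: 9 vertices, 13 edges.
Vertex 4 has neighbors [0, 2, 6, 8], degree = 4.
Handshaking lemma: 2 * 13 = 26.
A tree on 9 vertices has 8 edges. This graph has 13 edges (5 extra). Not a tree.
Diameter (longest shortest path) = 3.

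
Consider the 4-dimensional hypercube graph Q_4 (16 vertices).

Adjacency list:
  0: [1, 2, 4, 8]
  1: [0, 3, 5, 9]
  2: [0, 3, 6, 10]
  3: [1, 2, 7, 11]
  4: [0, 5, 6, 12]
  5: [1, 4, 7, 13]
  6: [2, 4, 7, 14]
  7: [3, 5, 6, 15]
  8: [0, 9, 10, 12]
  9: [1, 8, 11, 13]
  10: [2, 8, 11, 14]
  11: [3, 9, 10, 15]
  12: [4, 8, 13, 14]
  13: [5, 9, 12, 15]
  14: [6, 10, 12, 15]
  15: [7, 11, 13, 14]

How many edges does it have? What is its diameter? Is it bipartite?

The 4-dimensional hypercube Q_4 has 16 vertices and each vertex has degree 4.
Total edges = 16 * 4 / 2 = 32.
Diameter = 4 (max Hamming distance between binary labels).
Hypercubes are bipartite (partition by parity of binary representation).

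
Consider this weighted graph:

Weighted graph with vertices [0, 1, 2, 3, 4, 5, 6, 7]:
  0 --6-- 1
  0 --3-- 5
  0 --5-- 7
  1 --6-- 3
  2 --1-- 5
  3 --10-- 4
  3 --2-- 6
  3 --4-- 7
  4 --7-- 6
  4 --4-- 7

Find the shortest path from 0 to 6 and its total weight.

Using Dijkstra's algorithm from vertex 0:
Shortest path: 0 -> 7 -> 3 -> 6
Total weight: 5 + 4 + 2 = 11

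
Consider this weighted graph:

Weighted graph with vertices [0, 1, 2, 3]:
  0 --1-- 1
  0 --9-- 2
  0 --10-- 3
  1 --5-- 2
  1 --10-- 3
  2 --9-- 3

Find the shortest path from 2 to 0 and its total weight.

Using Dijkstra's algorithm from vertex 2:
Shortest path: 2 -> 1 -> 0
Total weight: 5 + 1 = 6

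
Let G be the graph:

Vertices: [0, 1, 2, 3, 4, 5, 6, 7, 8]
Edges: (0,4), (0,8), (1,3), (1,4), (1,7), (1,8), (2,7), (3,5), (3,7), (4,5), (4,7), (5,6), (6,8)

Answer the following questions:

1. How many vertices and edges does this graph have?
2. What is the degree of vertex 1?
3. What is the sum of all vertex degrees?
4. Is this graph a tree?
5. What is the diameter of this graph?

Count: 9 vertices, 13 edges.
Vertex 1 has neighbors [3, 4, 7, 8], degree = 4.
Handshaking lemma: 2 * 13 = 26.
A tree on 9 vertices has 8 edges. This graph has 13 edges (5 extra). Not a tree.
Diameter (longest shortest path) = 4.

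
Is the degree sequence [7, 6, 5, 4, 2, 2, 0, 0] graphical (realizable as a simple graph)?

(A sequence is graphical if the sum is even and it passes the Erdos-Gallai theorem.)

Sum of degrees = 26. Sum is even but fails Erdos-Gallai. The sequence is NOT graphical.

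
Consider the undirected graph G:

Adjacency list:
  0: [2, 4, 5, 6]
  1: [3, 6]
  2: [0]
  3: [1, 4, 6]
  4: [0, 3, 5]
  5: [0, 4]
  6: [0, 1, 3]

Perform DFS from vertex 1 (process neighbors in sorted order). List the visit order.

DFS from vertex 1 (neighbors processed in ascending order):
Visit order: 1, 3, 4, 0, 2, 5, 6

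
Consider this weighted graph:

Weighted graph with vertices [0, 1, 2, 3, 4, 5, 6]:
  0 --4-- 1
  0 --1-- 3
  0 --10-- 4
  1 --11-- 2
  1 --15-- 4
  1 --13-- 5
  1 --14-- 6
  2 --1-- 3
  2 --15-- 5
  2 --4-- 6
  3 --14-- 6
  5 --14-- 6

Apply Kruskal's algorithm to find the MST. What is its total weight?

Applying Kruskal's algorithm (sort edges by weight, add if no cycle):
  Add (0,3) w=1
  Add (2,3) w=1
  Add (0,1) w=4
  Add (2,6) w=4
  Add (0,4) w=10
  Skip (1,2) w=11 (creates cycle)
  Add (1,5) w=13
  Skip (1,6) w=14 (creates cycle)
  Skip (3,6) w=14 (creates cycle)
  Skip (5,6) w=14 (creates cycle)
  Skip (1,4) w=15 (creates cycle)
  Skip (2,5) w=15 (creates cycle)
MST weight = 33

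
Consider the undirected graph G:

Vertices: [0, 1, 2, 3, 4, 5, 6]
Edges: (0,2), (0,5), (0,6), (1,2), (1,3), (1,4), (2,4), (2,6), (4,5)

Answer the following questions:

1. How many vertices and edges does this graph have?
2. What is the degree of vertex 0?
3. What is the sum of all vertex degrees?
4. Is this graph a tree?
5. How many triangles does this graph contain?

Count: 7 vertices, 9 edges.
Vertex 0 has neighbors [2, 5, 6], degree = 3.
Handshaking lemma: 2 * 9 = 18.
A tree on 7 vertices has 6 edges. This graph has 9 edges (3 extra). Not a tree.
Number of triangles = 2.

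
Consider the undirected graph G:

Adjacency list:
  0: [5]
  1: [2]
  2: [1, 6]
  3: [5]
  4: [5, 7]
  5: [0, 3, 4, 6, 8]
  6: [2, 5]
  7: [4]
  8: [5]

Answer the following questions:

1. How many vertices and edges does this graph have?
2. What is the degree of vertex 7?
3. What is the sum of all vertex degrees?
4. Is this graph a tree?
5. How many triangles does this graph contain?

Count: 9 vertices, 8 edges.
Vertex 7 has neighbors [4], degree = 1.
Handshaking lemma: 2 * 8 = 16.
A graph is a tree iff it is connected and has exactly n-1 edges. This graph is connected (all 9 vertices in one component) and has 9-1 = 8 edges. It is a tree.
Number of triangles = 0.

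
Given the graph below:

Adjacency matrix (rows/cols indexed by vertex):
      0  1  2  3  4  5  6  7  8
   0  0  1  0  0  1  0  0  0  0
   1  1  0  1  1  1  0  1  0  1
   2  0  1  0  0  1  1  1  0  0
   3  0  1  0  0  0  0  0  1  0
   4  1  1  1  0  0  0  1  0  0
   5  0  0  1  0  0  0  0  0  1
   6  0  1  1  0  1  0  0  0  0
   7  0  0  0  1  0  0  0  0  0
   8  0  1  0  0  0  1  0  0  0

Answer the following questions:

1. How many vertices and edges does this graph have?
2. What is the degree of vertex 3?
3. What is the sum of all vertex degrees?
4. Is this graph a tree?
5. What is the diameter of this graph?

Count: 9 vertices, 13 edges.
Vertex 3 has neighbors [1, 7], degree = 2.
Handshaking lemma: 2 * 13 = 26.
A tree on 9 vertices has 8 edges. This graph has 13 edges (5 extra). Not a tree.
Diameter (longest shortest path) = 4.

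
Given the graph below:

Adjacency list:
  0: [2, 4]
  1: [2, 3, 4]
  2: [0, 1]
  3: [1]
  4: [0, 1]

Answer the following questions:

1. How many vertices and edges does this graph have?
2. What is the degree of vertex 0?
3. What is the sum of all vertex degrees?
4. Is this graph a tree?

Count: 5 vertices, 5 edges.
Vertex 0 has neighbors [2, 4], degree = 2.
Handshaking lemma: 2 * 5 = 10.
A tree on 5 vertices has 4 edges. This graph has 5 edges (1 extra). Not a tree.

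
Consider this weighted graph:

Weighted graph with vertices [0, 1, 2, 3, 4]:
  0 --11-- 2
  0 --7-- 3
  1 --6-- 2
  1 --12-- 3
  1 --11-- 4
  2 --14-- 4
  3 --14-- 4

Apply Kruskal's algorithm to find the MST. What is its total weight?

Applying Kruskal's algorithm (sort edges by weight, add if no cycle):
  Add (1,2) w=6
  Add (0,3) w=7
  Add (0,2) w=11
  Add (1,4) w=11
  Skip (1,3) w=12 (creates cycle)
  Skip (2,4) w=14 (creates cycle)
  Skip (3,4) w=14 (creates cycle)
MST weight = 35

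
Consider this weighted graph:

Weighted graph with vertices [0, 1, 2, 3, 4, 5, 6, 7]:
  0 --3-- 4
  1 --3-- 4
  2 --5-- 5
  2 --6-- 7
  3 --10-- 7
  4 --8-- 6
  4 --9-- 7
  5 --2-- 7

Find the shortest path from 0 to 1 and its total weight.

Using Dijkstra's algorithm from vertex 0:
Shortest path: 0 -> 4 -> 1
Total weight: 3 + 3 = 6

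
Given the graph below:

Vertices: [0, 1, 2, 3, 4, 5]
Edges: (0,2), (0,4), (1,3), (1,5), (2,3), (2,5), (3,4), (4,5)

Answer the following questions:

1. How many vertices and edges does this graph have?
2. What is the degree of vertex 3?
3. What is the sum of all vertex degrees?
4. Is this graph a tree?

Count: 6 vertices, 8 edges.
Vertex 3 has neighbors [1, 2, 4], degree = 3.
Handshaking lemma: 2 * 8 = 16.
A tree on 6 vertices has 5 edges. This graph has 8 edges (3 extra). Not a tree.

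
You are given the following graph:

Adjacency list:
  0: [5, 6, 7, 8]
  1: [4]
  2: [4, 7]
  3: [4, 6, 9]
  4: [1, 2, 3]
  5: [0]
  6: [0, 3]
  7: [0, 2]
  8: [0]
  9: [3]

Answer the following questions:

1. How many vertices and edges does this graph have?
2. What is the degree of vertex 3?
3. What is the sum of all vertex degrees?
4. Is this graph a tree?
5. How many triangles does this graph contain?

Count: 10 vertices, 10 edges.
Vertex 3 has neighbors [4, 6, 9], degree = 3.
Handshaking lemma: 2 * 10 = 20.
A tree on 10 vertices has 9 edges. This graph has 10 edges (1 extra). Not a tree.
Number of triangles = 0.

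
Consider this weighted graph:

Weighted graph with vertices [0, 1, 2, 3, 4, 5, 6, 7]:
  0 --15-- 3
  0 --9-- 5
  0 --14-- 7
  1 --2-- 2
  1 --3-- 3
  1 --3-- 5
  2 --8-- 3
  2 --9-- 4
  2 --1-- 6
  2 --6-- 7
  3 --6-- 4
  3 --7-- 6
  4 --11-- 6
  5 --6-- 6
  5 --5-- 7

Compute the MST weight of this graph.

Applying Kruskal's algorithm (sort edges by weight, add if no cycle):
  Add (2,6) w=1
  Add (1,2) w=2
  Add (1,3) w=3
  Add (1,5) w=3
  Add (5,7) w=5
  Skip (2,7) w=6 (creates cycle)
  Add (3,4) w=6
  Skip (5,6) w=6 (creates cycle)
  Skip (3,6) w=7 (creates cycle)
  Skip (2,3) w=8 (creates cycle)
  Add (0,5) w=9
  Skip (2,4) w=9 (creates cycle)
  Skip (4,6) w=11 (creates cycle)
  Skip (0,7) w=14 (creates cycle)
  Skip (0,3) w=15 (creates cycle)
MST weight = 29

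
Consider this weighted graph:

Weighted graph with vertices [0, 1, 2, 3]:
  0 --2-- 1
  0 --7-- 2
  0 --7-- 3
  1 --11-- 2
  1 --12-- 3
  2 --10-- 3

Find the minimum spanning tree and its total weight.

Applying Kruskal's algorithm (sort edges by weight, add if no cycle):
  Add (0,1) w=2
  Add (0,2) w=7
  Add (0,3) w=7
  Skip (2,3) w=10 (creates cycle)
  Skip (1,2) w=11 (creates cycle)
  Skip (1,3) w=12 (creates cycle)
MST weight = 16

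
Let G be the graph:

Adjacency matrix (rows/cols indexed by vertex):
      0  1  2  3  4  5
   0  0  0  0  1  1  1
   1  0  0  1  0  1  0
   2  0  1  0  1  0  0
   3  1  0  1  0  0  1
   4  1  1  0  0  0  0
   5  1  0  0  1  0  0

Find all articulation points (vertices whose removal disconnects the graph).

No articulation points. The graph is biconnected.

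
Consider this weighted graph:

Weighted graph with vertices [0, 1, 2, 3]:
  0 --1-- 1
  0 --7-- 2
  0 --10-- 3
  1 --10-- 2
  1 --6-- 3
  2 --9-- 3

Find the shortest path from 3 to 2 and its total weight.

Using Dijkstra's algorithm from vertex 3:
Shortest path: 3 -> 2
Total weight: 9 = 9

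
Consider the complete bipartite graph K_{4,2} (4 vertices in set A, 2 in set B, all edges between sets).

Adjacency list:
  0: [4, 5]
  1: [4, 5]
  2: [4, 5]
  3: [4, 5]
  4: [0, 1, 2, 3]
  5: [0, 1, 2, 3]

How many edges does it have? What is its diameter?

K_{4,2} has 4 * 2 = 8 edges.
Any vertex reaches any opposite-side vertex in 1 step; same-side vertices reach in 2 steps via any opposite-side vertex.
Diameter = 2.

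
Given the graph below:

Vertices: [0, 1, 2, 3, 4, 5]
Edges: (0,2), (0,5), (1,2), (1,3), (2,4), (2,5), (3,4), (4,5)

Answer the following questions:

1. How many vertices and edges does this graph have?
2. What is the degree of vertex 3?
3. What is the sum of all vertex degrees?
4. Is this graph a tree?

Count: 6 vertices, 8 edges.
Vertex 3 has neighbors [1, 4], degree = 2.
Handshaking lemma: 2 * 8 = 16.
A tree on 6 vertices has 5 edges. This graph has 8 edges (3 extra). Not a tree.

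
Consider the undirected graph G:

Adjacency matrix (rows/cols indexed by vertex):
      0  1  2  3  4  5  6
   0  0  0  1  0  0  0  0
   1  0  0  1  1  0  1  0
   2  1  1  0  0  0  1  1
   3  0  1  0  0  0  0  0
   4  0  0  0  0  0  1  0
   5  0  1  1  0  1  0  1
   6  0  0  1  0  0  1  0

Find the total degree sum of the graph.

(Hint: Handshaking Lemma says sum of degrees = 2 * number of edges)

Count edges: 8 edges.
By Handshaking Lemma: sum of degrees = 2 * 8 = 16.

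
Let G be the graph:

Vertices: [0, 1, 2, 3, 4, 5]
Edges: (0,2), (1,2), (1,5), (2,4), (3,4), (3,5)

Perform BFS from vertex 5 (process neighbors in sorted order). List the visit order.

BFS from vertex 5 (neighbors processed in ascending order):
Visit order: 5, 1, 3, 2, 4, 0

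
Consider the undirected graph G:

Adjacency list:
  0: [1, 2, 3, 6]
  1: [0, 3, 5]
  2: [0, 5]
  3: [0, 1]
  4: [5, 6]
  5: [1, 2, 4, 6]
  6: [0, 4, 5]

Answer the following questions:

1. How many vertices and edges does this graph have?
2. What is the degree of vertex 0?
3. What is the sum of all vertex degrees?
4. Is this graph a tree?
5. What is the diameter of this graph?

Count: 7 vertices, 10 edges.
Vertex 0 has neighbors [1, 2, 3, 6], degree = 4.
Handshaking lemma: 2 * 10 = 20.
A tree on 7 vertices has 6 edges. This graph has 10 edges (4 extra). Not a tree.
Diameter (longest shortest path) = 3.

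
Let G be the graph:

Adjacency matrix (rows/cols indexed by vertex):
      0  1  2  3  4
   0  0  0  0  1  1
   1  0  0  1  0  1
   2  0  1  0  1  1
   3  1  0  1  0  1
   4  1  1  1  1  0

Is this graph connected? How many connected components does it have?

Checking connectivity: the graph has 1 connected component(s).
All vertices are reachable from each other. The graph IS connected.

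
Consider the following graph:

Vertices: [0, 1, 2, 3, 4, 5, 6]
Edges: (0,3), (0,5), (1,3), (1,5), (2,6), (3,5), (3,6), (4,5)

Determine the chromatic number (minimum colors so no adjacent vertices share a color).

The graph has a maximum clique of size 3 (lower bound on chromatic number).
A valid 3-coloring: {0: 2, 1: 2, 2: 0, 3: 0, 4: 0, 5: 1, 6: 1}.
Chromatic number = 3.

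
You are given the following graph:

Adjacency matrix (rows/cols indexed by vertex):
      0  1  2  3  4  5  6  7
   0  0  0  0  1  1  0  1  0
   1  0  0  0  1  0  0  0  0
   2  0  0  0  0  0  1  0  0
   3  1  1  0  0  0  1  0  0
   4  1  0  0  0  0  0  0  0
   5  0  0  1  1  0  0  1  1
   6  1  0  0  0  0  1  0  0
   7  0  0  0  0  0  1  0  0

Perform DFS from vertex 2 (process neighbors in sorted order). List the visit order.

DFS from vertex 2 (neighbors processed in ascending order):
Visit order: 2, 5, 3, 0, 4, 6, 1, 7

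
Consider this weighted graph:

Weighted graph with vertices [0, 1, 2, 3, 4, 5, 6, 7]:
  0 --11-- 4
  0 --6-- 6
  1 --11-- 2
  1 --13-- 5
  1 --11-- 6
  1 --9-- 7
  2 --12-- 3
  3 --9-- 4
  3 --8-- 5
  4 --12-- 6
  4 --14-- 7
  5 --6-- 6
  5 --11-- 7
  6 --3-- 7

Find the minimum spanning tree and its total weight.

Applying Kruskal's algorithm (sort edges by weight, add if no cycle):
  Add (6,7) w=3
  Add (0,6) w=6
  Add (5,6) w=6
  Add (3,5) w=8
  Add (1,7) w=9
  Add (3,4) w=9
  Skip (0,4) w=11 (creates cycle)
  Skip (1,6) w=11 (creates cycle)
  Add (1,2) w=11
  Skip (5,7) w=11 (creates cycle)
  Skip (2,3) w=12 (creates cycle)
  Skip (4,6) w=12 (creates cycle)
  Skip (1,5) w=13 (creates cycle)
  Skip (4,7) w=14 (creates cycle)
MST weight = 52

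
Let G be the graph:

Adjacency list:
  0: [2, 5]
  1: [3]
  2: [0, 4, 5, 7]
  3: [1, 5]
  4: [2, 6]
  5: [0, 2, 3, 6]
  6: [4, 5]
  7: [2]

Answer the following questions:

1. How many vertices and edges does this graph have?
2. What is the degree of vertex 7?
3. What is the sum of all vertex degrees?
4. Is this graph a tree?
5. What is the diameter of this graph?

Count: 8 vertices, 9 edges.
Vertex 7 has neighbors [2], degree = 1.
Handshaking lemma: 2 * 9 = 18.
A tree on 8 vertices has 7 edges. This graph has 9 edges (2 extra). Not a tree.
Diameter (longest shortest path) = 4.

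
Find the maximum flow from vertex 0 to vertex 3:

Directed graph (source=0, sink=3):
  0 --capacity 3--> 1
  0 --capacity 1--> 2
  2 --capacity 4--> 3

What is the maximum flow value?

Computing max flow:
  Flow on (0->2): 1/1
  Flow on (2->3): 1/4
Maximum flow = 1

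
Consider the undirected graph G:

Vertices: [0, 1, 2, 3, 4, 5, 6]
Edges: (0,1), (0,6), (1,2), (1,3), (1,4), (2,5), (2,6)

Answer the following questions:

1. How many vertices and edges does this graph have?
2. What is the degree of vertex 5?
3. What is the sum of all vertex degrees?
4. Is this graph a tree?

Count: 7 vertices, 7 edges.
Vertex 5 has neighbors [2], degree = 1.
Handshaking lemma: 2 * 7 = 14.
A tree on 7 vertices has 6 edges. This graph has 7 edges (1 extra). Not a tree.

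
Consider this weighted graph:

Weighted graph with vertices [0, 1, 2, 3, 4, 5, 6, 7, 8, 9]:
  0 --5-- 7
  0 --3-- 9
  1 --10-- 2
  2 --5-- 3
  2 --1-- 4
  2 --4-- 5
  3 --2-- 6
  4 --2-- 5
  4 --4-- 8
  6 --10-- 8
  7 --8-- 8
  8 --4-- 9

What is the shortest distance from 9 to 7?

Using Dijkstra's algorithm from vertex 9:
Shortest path: 9 -> 0 -> 7
Total weight: 3 + 5 = 8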